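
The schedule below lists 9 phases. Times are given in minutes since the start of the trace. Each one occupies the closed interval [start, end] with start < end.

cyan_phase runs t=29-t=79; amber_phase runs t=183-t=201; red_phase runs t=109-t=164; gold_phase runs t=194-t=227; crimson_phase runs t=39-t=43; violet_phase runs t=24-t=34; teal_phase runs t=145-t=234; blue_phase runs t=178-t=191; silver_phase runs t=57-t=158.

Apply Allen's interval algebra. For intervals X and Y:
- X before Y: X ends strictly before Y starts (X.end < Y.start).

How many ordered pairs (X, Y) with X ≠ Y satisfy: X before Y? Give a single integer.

Checking all 72 ordered pairs for relation 'before'; matching pairs in alphabetical order:
(blue_phase, gold_phase): blue_phase before gold_phase ✓
(crimson_phase, amber_phase): crimson_phase before amber_phase ✓
(crimson_phase, blue_phase): crimson_phase before blue_phase ✓
(crimson_phase, gold_phase): crimson_phase before gold_phase ✓
(crimson_phase, red_phase): crimson_phase before red_phase ✓
(crimson_phase, silver_phase): crimson_phase before silver_phase ✓
(crimson_phase, teal_phase): crimson_phase before teal_phase ✓
(cyan_phase, amber_phase): cyan_phase before amber_phase ✓
(cyan_phase, blue_phase): cyan_phase before blue_phase ✓
(cyan_phase, gold_phase): cyan_phase before gold_phase ✓
(cyan_phase, red_phase): cyan_phase before red_phase ✓
(cyan_phase, teal_phase): cyan_phase before teal_phase ✓
(red_phase, amber_phase): red_phase before amber_phase ✓
(red_phase, blue_phase): red_phase before blue_phase ✓
(red_phase, gold_phase): red_phase before gold_phase ✓
(silver_phase, amber_phase): silver_phase before amber_phase ✓
(silver_phase, blue_phase): silver_phase before blue_phase ✓
(silver_phase, gold_phase): silver_phase before gold_phase ✓
(violet_phase, amber_phase): violet_phase before amber_phase ✓
(violet_phase, blue_phase): violet_phase before blue_phase ✓
(violet_phase, crimson_phase): violet_phase before crimson_phase ✓
(violet_phase, gold_phase): violet_phase before gold_phase ✓
(violet_phase, red_phase): violet_phase before red_phase ✓
(violet_phase, silver_phase): violet_phase before silver_phase ✓
... plus 1 further pairs not listed.
Count: 25.

25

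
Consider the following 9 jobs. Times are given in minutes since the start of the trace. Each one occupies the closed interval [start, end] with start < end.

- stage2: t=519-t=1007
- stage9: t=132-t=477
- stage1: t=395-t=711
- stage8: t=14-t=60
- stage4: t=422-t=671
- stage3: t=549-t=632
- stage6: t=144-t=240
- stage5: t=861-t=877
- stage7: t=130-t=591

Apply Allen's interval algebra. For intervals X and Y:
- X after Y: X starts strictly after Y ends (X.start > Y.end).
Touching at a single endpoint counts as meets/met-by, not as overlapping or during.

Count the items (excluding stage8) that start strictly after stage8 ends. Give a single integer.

8

Target stage8 = [t=14, t=60].
stage1 [t=395, t=711] → after → counts.
stage2 [t=519, t=1007] → after → counts.
stage3 [t=549, t=632] → after → counts.
stage4 [t=422, t=671] → after → counts.
stage5 [t=861, t=877] → after → counts.
stage6 [t=144, t=240] → after → counts.
stage7 [t=130, t=591] → after → counts.
stage9 [t=132, t=477] → after → counts.
Total: 8.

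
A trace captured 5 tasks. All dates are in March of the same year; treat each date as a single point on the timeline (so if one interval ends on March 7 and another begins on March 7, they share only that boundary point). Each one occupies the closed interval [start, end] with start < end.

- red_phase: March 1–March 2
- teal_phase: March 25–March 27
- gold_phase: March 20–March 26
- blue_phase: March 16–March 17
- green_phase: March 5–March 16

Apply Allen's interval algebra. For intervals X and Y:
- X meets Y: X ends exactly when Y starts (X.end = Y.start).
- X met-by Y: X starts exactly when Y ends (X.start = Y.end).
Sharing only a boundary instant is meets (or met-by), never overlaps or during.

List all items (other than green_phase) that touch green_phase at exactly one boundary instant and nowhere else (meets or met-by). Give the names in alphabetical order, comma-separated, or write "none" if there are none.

Target green_phase = [March 5, March 16].
blue_phase [March 16, March 17] → met-by → yes.
gold_phase [March 20, March 26] → after → no.
red_phase [March 1, March 2] → before → no.
teal_phase [March 25, March 27] → after → no.
Result: blue_phase.

blue_phase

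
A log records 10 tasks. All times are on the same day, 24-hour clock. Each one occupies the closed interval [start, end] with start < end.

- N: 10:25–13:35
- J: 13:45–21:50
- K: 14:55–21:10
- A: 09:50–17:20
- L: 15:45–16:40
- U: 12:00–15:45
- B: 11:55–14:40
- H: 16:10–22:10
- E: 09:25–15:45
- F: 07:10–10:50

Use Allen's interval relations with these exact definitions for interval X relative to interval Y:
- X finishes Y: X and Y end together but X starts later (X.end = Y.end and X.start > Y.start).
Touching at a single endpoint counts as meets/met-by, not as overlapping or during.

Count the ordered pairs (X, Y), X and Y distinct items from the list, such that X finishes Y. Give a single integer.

1

Checking all 90 ordered pairs for relation 'finishes'; matching pairs in alphabetical order:
(U, E): U finishes E ✓
Count: 1.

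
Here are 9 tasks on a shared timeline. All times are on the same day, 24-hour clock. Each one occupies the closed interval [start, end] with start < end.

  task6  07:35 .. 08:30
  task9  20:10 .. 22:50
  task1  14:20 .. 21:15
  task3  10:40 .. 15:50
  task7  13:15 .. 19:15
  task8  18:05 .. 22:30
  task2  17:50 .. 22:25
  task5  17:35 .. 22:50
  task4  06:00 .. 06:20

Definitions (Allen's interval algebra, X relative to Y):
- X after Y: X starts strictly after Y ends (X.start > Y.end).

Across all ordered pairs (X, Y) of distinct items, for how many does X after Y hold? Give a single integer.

Checking all 72 ordered pairs for relation 'after'; matching pairs in alphabetical order:
(task1, task4): task1 after task4 ✓
(task1, task6): task1 after task6 ✓
(task2, task3): task2 after task3 ✓
(task2, task4): task2 after task4 ✓
(task2, task6): task2 after task6 ✓
(task3, task4): task3 after task4 ✓
(task3, task6): task3 after task6 ✓
(task5, task3): task5 after task3 ✓
(task5, task4): task5 after task4 ✓
(task5, task6): task5 after task6 ✓
(task6, task4): task6 after task4 ✓
(task7, task4): task7 after task4 ✓
(task7, task6): task7 after task6 ✓
(task8, task3): task8 after task3 ✓
(task8, task4): task8 after task4 ✓
(task8, task6): task8 after task6 ✓
(task9, task3): task9 after task3 ✓
(task9, task4): task9 after task4 ✓
(task9, task6): task9 after task6 ✓
(task9, task7): task9 after task7 ✓
Count: 20.

20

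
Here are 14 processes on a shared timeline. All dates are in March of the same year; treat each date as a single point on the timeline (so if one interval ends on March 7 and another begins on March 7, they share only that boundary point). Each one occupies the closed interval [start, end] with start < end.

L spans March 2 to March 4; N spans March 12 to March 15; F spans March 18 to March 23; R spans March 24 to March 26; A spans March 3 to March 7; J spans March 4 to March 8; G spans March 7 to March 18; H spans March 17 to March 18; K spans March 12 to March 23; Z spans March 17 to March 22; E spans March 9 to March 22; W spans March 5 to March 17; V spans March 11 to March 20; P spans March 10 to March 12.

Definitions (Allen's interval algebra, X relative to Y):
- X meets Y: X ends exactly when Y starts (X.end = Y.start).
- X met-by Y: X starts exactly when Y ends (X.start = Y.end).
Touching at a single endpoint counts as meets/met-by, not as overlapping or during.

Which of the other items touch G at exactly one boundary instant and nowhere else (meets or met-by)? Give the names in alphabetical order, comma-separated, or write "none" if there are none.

A, F

Target G = [March 7, March 18].
A [March 3, March 7] → meets → yes.
E [March 9, March 22] → overlapped-by → no.
F [March 18, March 23] → met-by → yes.
H [March 17, March 18] → finishes → no.
J [March 4, March 8] → overlaps → no.
K [March 12, March 23] → overlapped-by → no.
L [March 2, March 4] → before → no.
N [March 12, March 15] → during → no.
P [March 10, March 12] → during → no.
R [March 24, March 26] → after → no.
V [March 11, March 20] → overlapped-by → no.
W [March 5, March 17] → overlaps → no.
Z [March 17, March 22] → overlapped-by → no.
Result: A, F.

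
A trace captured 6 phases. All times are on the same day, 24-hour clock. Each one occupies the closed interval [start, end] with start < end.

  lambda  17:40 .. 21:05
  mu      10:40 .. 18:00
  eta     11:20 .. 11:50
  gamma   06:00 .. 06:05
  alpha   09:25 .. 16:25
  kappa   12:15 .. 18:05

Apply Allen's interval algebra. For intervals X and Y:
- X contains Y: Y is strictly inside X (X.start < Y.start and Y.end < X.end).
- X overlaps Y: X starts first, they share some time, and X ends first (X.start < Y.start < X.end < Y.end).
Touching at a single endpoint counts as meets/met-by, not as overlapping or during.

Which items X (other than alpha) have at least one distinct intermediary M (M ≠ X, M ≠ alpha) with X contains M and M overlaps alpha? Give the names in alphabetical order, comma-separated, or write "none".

Target alpha = [09:25, 16:25].
Intermediaries M with M overlaps alpha: none.
Union: none.

none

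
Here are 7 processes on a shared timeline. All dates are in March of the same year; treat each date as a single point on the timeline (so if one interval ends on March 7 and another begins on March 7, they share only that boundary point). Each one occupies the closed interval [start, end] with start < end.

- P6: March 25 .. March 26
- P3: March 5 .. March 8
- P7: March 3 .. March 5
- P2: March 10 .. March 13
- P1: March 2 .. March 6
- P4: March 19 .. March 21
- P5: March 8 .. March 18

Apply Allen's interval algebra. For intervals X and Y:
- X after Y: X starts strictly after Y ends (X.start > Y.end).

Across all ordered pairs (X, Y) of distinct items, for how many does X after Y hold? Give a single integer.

Checking all 42 ordered pairs for relation 'after'; matching pairs in alphabetical order:
(P2, P1): P2 after P1 ✓
(P2, P3): P2 after P3 ✓
(P2, P7): P2 after P7 ✓
(P4, P1): P4 after P1 ✓
(P4, P2): P4 after P2 ✓
(P4, P3): P4 after P3 ✓
(P4, P5): P4 after P5 ✓
(P4, P7): P4 after P7 ✓
(P5, P1): P5 after P1 ✓
(P5, P7): P5 after P7 ✓
(P6, P1): P6 after P1 ✓
(P6, P2): P6 after P2 ✓
(P6, P3): P6 after P3 ✓
(P6, P4): P6 after P4 ✓
(P6, P5): P6 after P5 ✓
(P6, P7): P6 after P7 ✓
Count: 16.

16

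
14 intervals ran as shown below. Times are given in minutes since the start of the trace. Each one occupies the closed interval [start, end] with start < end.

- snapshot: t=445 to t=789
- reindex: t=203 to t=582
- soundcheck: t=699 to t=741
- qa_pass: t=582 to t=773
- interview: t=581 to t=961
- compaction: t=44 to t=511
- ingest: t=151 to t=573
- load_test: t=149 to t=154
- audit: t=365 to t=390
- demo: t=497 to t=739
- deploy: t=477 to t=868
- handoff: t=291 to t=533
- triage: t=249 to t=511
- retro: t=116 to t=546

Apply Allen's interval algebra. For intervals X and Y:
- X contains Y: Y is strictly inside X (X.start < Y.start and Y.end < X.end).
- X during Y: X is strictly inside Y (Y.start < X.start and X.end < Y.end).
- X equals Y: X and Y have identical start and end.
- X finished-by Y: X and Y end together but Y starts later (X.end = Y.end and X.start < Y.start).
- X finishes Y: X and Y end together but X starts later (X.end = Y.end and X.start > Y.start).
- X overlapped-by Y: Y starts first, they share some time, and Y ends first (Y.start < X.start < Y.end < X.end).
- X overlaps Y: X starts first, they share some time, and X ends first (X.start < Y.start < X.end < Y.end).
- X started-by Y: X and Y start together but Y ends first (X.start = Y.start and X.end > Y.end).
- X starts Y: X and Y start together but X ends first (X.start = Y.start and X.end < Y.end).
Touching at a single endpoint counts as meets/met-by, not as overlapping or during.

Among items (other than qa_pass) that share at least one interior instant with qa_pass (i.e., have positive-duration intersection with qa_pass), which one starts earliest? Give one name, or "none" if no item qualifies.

snapshot

Target qa_pass = [t=582, t=773].
audit [t=365, t=390] → before → excluded.
compaction [t=44, t=511] → before → excluded.
demo [t=497, t=739] → overlaps → candidate.
deploy [t=477, t=868] → contains → candidate.
handoff [t=291, t=533] → before → excluded.
ingest [t=151, t=573] → before → excluded.
interview [t=581, t=961] → contains → candidate.
load_test [t=149, t=154] → before → excluded.
reindex [t=203, t=582] → meets → excluded.
retro [t=116, t=546] → before → excluded.
snapshot [t=445, t=789] → contains → candidate.
soundcheck [t=699, t=741] → during → candidate.
triage [t=249, t=511] → before → excluded.
Among candidates, earliest start is t=445 → snapshot.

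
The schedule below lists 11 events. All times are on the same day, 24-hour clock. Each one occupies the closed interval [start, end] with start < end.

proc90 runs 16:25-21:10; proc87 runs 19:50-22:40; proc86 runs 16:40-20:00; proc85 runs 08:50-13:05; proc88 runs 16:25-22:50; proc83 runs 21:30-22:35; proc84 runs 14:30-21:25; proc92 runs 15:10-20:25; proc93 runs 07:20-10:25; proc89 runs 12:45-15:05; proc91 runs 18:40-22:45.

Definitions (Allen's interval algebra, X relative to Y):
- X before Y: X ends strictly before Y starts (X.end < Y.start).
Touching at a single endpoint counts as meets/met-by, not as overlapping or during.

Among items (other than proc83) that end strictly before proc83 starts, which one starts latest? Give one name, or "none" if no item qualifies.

Target proc83 = [21:30, 22:35].
proc84 [14:30, 21:25] → before → candidate.
proc85 [08:50, 13:05] → before → candidate.
proc86 [16:40, 20:00] → before → candidate.
proc87 [19:50, 22:40] → contains → excluded.
proc88 [16:25, 22:50] → contains → excluded.
proc89 [12:45, 15:05] → before → candidate.
proc90 [16:25, 21:10] → before → candidate.
proc91 [18:40, 22:45] → contains → excluded.
proc92 [15:10, 20:25] → before → candidate.
proc93 [07:20, 10:25] → before → candidate.
Among candidates, latest start is 16:40 → proc86.

proc86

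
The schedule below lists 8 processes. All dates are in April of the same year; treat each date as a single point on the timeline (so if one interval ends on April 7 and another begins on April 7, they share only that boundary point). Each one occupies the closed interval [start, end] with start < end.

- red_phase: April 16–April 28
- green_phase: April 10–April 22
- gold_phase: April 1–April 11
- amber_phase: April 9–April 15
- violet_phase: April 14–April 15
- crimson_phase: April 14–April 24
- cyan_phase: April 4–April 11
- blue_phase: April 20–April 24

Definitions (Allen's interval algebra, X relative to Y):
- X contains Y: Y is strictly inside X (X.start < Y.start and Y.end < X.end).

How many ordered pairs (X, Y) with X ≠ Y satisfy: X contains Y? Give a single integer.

Checking all 56 ordered pairs for relation 'contains'; matching pairs in alphabetical order:
(green_phase, violet_phase): green_phase contains violet_phase ✓
(red_phase, blue_phase): red_phase contains blue_phase ✓
Count: 2.

2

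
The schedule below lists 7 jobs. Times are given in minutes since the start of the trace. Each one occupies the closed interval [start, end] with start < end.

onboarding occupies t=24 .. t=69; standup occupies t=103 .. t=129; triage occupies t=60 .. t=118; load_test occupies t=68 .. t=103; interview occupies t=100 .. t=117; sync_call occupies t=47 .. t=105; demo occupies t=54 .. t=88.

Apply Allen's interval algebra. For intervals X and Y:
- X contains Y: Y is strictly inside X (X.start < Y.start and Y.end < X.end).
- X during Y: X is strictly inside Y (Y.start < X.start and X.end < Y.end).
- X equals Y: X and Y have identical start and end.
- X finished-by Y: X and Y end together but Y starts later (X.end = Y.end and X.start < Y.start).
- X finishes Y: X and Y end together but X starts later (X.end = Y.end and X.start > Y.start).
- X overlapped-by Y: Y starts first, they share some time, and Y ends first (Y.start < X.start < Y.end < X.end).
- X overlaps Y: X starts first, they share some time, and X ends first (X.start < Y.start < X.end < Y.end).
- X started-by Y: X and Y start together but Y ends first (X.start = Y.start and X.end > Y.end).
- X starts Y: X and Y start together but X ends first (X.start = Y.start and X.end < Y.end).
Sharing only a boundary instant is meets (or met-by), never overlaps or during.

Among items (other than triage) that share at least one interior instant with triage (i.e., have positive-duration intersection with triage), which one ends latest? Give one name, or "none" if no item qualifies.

Target triage = [t=60, t=118].
demo [t=54, t=88] → overlaps → candidate.
interview [t=100, t=117] → during → candidate.
load_test [t=68, t=103] → during → candidate.
onboarding [t=24, t=69] → overlaps → candidate.
standup [t=103, t=129] → overlapped-by → candidate.
sync_call [t=47, t=105] → overlaps → candidate.
Among candidates, latest end is t=129 → standup.

standup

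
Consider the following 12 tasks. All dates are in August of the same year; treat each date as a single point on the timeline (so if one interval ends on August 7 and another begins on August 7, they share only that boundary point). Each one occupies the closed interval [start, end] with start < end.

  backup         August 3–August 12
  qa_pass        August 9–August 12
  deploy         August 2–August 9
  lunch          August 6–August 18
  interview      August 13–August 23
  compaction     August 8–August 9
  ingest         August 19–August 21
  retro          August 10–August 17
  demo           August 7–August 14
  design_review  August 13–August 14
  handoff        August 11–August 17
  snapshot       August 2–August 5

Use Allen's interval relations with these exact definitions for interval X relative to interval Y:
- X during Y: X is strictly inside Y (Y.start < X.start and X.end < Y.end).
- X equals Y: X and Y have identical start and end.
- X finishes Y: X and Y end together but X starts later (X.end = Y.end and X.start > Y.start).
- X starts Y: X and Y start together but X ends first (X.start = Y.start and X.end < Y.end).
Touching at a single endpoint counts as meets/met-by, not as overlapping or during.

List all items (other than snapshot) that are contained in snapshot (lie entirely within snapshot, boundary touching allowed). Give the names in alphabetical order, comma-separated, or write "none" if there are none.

none

Target snapshot = [August 2, August 5].
backup [August 3, August 12] → overlapped-by → no.
compaction [August 8, August 9] → after → no.
demo [August 7, August 14] → after → no.
deploy [August 2, August 9] → started-by → no.
design_review [August 13, August 14] → after → no.
handoff [August 11, August 17] → after → no.
ingest [August 19, August 21] → after → no.
interview [August 13, August 23] → after → no.
lunch [August 6, August 18] → after → no.
qa_pass [August 9, August 12] → after → no.
retro [August 10, August 17] → after → no.
Result: none.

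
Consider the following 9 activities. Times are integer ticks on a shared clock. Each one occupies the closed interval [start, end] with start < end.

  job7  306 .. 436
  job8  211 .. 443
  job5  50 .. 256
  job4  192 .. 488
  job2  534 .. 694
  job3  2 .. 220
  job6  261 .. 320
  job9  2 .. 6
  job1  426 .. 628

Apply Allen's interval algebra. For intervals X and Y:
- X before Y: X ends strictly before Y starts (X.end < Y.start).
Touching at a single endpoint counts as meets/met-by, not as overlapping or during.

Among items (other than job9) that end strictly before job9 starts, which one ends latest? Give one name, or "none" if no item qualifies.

Target job9 = [2, 6].
job1 [426, 628] → after → excluded.
job2 [534, 694] → after → excluded.
job3 [2, 220] → started-by → excluded.
job4 [192, 488] → after → excluded.
job5 [50, 256] → after → excluded.
job6 [261, 320] → after → excluded.
job7 [306, 436] → after → excluded.
job8 [211, 443] → after → excluded.
No candidates → none.

none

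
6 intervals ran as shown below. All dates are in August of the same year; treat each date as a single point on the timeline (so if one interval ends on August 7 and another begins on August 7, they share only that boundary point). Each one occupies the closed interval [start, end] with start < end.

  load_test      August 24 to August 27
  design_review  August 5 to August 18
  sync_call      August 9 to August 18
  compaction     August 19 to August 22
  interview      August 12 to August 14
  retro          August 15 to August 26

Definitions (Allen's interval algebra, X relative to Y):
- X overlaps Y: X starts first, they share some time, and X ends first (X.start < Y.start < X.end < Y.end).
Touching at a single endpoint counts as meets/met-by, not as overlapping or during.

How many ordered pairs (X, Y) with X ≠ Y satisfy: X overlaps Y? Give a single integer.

Checking all 30 ordered pairs for relation 'overlaps'; matching pairs in alphabetical order:
(design_review, retro): design_review overlaps retro ✓
(retro, load_test): retro overlaps load_test ✓
(sync_call, retro): sync_call overlaps retro ✓
Count: 3.

3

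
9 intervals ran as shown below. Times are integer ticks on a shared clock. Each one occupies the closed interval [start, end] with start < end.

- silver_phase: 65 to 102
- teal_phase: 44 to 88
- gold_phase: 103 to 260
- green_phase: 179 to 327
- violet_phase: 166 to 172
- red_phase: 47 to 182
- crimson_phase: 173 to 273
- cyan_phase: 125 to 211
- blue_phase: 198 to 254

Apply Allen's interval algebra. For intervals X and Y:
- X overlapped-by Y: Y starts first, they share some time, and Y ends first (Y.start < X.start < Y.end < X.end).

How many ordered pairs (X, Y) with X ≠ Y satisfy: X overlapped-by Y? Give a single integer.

12

Checking all 72 ordered pairs for relation 'overlapped-by'; matching pairs in alphabetical order:
(blue_phase, cyan_phase): blue_phase overlapped-by cyan_phase ✓
(crimson_phase, cyan_phase): crimson_phase overlapped-by cyan_phase ✓
(crimson_phase, gold_phase): crimson_phase overlapped-by gold_phase ✓
(crimson_phase, red_phase): crimson_phase overlapped-by red_phase ✓
(cyan_phase, red_phase): cyan_phase overlapped-by red_phase ✓
(gold_phase, red_phase): gold_phase overlapped-by red_phase ✓
(green_phase, crimson_phase): green_phase overlapped-by crimson_phase ✓
(green_phase, cyan_phase): green_phase overlapped-by cyan_phase ✓
(green_phase, gold_phase): green_phase overlapped-by gold_phase ✓
(green_phase, red_phase): green_phase overlapped-by red_phase ✓
(red_phase, teal_phase): red_phase overlapped-by teal_phase ✓
(silver_phase, teal_phase): silver_phase overlapped-by teal_phase ✓
Count: 12.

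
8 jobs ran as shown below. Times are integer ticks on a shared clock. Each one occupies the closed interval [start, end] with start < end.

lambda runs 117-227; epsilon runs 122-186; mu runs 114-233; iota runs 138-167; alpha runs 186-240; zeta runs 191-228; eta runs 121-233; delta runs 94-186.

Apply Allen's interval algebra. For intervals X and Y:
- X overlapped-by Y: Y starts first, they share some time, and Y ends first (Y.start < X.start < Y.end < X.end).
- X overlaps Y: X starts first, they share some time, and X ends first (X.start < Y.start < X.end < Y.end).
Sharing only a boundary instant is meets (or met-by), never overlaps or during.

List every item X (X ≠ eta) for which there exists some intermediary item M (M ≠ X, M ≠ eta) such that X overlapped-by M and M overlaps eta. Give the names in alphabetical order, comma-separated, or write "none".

Target eta = [121, 233].
Intermediaries M with M overlaps eta: delta, lambda.
Via delta — items with X overlapped-by delta: lambda, mu.
Via lambda — items with X overlapped-by lambda: alpha, zeta.
Union: alpha, lambda, mu, zeta.

alpha, lambda, mu, zeta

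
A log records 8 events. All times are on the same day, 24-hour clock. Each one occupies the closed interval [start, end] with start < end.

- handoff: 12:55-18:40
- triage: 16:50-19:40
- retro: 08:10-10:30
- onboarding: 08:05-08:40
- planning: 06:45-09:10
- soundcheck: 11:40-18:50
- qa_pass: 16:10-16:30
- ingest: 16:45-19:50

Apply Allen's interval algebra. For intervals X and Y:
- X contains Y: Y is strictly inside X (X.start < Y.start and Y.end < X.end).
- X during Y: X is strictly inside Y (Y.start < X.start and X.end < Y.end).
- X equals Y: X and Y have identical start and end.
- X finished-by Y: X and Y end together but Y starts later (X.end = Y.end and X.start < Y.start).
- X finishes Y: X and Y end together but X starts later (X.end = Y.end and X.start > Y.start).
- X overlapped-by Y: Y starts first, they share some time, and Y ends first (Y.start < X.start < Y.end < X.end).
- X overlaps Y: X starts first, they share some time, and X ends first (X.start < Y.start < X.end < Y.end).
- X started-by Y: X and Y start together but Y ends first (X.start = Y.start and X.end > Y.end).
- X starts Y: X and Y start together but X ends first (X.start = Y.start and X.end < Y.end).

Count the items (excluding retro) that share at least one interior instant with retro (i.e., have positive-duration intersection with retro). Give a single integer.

2

Target retro = [08:10, 10:30].
handoff [12:55, 18:40] → after → no.
ingest [16:45, 19:50] → after → no.
onboarding [08:05, 08:40] → overlaps → counts.
planning [06:45, 09:10] → overlaps → counts.
qa_pass [16:10, 16:30] → after → no.
soundcheck [11:40, 18:50] → after → no.
triage [16:50, 19:40] → after → no.
Total: 2.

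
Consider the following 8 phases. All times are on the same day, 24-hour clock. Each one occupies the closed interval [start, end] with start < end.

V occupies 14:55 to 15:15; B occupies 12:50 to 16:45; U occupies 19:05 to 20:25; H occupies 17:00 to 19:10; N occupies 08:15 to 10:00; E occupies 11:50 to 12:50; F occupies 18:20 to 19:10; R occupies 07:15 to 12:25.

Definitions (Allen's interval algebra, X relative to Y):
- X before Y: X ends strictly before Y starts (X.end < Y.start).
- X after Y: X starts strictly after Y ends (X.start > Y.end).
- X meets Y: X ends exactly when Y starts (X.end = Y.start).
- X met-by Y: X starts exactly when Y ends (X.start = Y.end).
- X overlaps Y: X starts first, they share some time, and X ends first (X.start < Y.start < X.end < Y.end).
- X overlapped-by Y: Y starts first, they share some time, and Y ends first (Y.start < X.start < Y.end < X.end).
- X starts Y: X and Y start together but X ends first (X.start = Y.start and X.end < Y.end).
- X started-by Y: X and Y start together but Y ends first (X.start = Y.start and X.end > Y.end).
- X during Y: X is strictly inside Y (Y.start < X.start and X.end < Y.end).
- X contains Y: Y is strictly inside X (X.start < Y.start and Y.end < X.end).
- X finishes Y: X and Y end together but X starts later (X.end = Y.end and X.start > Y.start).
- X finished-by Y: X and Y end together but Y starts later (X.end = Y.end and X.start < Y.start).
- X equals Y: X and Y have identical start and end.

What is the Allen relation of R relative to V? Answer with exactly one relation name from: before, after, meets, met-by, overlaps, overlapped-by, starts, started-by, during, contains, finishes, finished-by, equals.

before

R = [07:15, 12:25]; V = [14:55, 15:15].
Compare endpoints: R.start < V.start, R.start < V.end, R.end < V.start, R.end < V.end.
That pattern is 'before'.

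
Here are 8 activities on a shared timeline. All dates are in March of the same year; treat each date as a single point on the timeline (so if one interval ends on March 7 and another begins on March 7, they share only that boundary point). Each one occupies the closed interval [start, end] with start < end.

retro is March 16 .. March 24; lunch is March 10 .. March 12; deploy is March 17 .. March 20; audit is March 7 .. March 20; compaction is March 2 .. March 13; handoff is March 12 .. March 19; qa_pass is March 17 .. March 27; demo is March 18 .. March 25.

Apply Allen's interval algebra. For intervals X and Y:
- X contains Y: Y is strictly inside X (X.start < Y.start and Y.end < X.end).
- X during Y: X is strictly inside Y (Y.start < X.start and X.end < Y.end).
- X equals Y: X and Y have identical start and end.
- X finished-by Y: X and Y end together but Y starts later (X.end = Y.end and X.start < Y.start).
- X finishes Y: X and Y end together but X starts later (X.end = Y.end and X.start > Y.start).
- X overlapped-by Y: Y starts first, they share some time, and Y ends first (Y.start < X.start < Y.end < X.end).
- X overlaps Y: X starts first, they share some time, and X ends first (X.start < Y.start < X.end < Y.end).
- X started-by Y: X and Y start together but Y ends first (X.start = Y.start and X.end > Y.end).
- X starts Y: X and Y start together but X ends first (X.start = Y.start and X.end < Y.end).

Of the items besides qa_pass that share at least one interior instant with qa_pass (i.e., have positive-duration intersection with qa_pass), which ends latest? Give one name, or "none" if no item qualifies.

Target qa_pass = [March 17, March 27].
audit [March 7, March 20] → overlaps → candidate.
compaction [March 2, March 13] → before → excluded.
demo [March 18, March 25] → during → candidate.
deploy [March 17, March 20] → starts → candidate.
handoff [March 12, March 19] → overlaps → candidate.
lunch [March 10, March 12] → before → excluded.
retro [March 16, March 24] → overlaps → candidate.
Among candidates, latest end is March 25 → demo.

demo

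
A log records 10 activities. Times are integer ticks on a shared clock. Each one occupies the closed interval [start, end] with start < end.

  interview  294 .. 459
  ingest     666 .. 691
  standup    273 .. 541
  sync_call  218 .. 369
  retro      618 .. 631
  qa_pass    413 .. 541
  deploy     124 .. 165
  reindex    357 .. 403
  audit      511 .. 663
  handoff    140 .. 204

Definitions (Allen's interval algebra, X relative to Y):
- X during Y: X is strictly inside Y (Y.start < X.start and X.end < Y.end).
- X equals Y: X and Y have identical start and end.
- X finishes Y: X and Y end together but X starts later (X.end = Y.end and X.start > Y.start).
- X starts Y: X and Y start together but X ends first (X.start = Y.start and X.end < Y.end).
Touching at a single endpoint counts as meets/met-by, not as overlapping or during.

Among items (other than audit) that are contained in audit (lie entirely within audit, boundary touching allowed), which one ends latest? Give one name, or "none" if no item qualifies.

Target audit = [511, 663].
deploy [124, 165] → before → excluded.
handoff [140, 204] → before → excluded.
ingest [666, 691] → after → excluded.
interview [294, 459] → before → excluded.
qa_pass [413, 541] → overlaps → excluded.
reindex [357, 403] → before → excluded.
retro [618, 631] → during → candidate.
standup [273, 541] → overlaps → excluded.
sync_call [218, 369] → before → excluded.
Among candidates, latest end is 631 → retro.

retro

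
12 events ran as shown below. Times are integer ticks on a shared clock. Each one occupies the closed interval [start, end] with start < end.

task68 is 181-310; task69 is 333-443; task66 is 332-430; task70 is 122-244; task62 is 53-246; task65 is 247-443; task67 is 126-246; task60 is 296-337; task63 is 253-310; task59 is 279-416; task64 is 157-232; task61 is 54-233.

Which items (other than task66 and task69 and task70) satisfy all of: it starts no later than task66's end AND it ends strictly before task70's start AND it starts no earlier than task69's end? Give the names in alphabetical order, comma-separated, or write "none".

Conditions: its start is no later than task66's end (X.start <= 430) AND its end is strictly before task70's start (X.end < 122) AND its start is no earlier than task69's end (X.start >= 443).
task59: start 279 <= 430? ✓; end 416 < 122? ✗; start 279 >= 443? ✗ → no.
task60: start 296 <= 430? ✓; end 337 < 122? ✗; start 296 >= 443? ✗ → no.
task61: start 54 <= 430? ✓; end 233 < 122? ✗; start 54 >= 443? ✗ → no.
task62: start 53 <= 430? ✓; end 246 < 122? ✗; start 53 >= 443? ✗ → no.
task63: start 253 <= 430? ✓; end 310 < 122? ✗; start 253 >= 443? ✗ → no.
task64: start 157 <= 430? ✓; end 232 < 122? ✗; start 157 >= 443? ✗ → no.
task65: start 247 <= 430? ✓; end 443 < 122? ✗; start 247 >= 443? ✗ → no.
task67: start 126 <= 430? ✓; end 246 < 122? ✗; start 126 >= 443? ✗ → no.
task68: start 181 <= 430? ✓; end 310 < 122? ✗; start 181 >= 443? ✗ → no.
Result: none.

none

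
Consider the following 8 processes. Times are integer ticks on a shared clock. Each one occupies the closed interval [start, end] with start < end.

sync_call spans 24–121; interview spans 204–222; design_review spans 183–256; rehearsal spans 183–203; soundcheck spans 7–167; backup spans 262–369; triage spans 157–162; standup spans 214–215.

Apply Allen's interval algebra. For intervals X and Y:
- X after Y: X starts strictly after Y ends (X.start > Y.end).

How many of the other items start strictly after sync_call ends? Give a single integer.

Target sync_call = [24, 121].
backup [262, 369] → after → counts.
design_review [183, 256] → after → counts.
interview [204, 222] → after → counts.
rehearsal [183, 203] → after → counts.
soundcheck [7, 167] → contains → no.
standup [214, 215] → after → counts.
triage [157, 162] → after → counts.
Total: 6.

6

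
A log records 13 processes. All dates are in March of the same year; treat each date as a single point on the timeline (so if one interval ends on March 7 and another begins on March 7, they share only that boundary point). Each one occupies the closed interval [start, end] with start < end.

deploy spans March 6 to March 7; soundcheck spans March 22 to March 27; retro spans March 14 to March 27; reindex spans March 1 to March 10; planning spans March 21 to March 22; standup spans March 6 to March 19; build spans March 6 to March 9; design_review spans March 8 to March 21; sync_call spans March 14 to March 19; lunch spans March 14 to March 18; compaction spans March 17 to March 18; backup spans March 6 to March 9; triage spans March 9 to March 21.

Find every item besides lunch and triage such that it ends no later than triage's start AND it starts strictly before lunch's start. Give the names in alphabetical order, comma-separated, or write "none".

backup, build, deploy

Conditions: its end is no later than triage's start (X.end <= March 9) AND its start is strictly before lunch's start (X.start < March 14).
backup: end March 9 <= March 9? ✓; start March 6 < March 14? ✓ → yes.
build: end March 9 <= March 9? ✓; start March 6 < March 14? ✓ → yes.
compaction: end March 18 <= March 9? ✗; start March 17 < March 14? ✗ → no.
deploy: end March 7 <= March 9? ✓; start March 6 < March 14? ✓ → yes.
design_review: end March 21 <= March 9? ✗; start March 8 < March 14? ✓ → no.
planning: end March 22 <= March 9? ✗; start March 21 < March 14? ✗ → no.
reindex: end March 10 <= March 9? ✗; start March 1 < March 14? ✓ → no.
retro: end March 27 <= March 9? ✗; start March 14 < March 14? ✗ → no.
soundcheck: end March 27 <= March 9? ✗; start March 22 < March 14? ✗ → no.
standup: end March 19 <= March 9? ✗; start March 6 < March 14? ✓ → no.
sync_call: end March 19 <= March 9? ✗; start March 14 < March 14? ✗ → no.
Result: backup, build, deploy.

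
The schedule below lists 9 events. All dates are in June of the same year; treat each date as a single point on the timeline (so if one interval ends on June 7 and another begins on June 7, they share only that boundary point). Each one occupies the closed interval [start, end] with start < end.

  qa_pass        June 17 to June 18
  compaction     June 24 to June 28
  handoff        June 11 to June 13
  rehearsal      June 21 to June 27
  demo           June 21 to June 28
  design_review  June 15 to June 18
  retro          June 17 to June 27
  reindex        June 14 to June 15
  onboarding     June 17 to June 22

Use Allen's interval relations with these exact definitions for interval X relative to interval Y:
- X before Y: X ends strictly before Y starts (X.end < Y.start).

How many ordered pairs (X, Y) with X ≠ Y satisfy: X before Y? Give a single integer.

21

Checking all 72 ordered pairs for relation 'before'; matching pairs in alphabetical order:
(design_review, compaction): design_review before compaction ✓
(design_review, demo): design_review before demo ✓
(design_review, rehearsal): design_review before rehearsal ✓
(handoff, compaction): handoff before compaction ✓
(handoff, demo): handoff before demo ✓
(handoff, design_review): handoff before design_review ✓
(handoff, onboarding): handoff before onboarding ✓
(handoff, qa_pass): handoff before qa_pass ✓
(handoff, rehearsal): handoff before rehearsal ✓
(handoff, reindex): handoff before reindex ✓
(handoff, retro): handoff before retro ✓
(onboarding, compaction): onboarding before compaction ✓
(qa_pass, compaction): qa_pass before compaction ✓
(qa_pass, demo): qa_pass before demo ✓
(qa_pass, rehearsal): qa_pass before rehearsal ✓
(reindex, compaction): reindex before compaction ✓
(reindex, demo): reindex before demo ✓
(reindex, onboarding): reindex before onboarding ✓
(reindex, qa_pass): reindex before qa_pass ✓
(reindex, rehearsal): reindex before rehearsal ✓
(reindex, retro): reindex before retro ✓
Count: 21.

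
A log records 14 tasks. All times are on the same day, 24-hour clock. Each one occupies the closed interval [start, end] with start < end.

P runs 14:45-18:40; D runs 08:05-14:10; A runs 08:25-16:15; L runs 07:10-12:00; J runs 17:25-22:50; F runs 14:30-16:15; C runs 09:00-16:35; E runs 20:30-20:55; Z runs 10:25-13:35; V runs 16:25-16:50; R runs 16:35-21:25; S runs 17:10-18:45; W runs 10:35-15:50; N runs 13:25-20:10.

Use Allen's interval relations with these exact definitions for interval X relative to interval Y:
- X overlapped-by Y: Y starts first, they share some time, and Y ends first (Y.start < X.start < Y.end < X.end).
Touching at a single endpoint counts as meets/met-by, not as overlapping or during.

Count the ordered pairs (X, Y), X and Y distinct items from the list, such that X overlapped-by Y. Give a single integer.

Checking all 182 ordered pairs for relation 'overlapped-by'; matching pairs in alphabetical order:
(A, D): A overlapped-by D ✓
(A, L): A overlapped-by L ✓
(C, A): C overlapped-by A ✓
(C, D): C overlapped-by D ✓
(C, L): C overlapped-by L ✓
(D, L): D overlapped-by L ✓
(F, W): F overlapped-by W ✓
(J, N): J overlapped-by N ✓
(J, P): J overlapped-by P ✓
(J, R): J overlapped-by R ✓
(J, S): J overlapped-by S ✓
(N, A): N overlapped-by A ✓
(N, C): N overlapped-by C ✓
(N, D): N overlapped-by D ✓
(N, W): N overlapped-by W ✓
(N, Z): N overlapped-by Z ✓
(P, A): P overlapped-by A ✓
(P, C): P overlapped-by C ✓
(P, F): P overlapped-by F ✓
(P, W): P overlapped-by W ✓
(R, N): R overlapped-by N ✓
(R, P): R overlapped-by P ✓
(R, V): R overlapped-by V ✓
(S, P): S overlapped-by P ✓
... plus 5 further pairs not listed.
Count: 29.

29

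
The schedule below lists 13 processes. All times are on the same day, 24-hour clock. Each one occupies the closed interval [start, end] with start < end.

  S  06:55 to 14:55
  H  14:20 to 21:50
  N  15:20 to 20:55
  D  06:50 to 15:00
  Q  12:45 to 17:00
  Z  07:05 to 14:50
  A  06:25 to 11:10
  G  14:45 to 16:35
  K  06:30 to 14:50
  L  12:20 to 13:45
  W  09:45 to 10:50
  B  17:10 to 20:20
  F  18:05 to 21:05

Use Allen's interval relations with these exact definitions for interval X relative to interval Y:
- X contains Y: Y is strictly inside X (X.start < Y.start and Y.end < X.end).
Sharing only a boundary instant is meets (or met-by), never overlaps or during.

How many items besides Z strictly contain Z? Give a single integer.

Target Z = [07:05, 14:50].
A [06:25, 11:10] → overlaps → no.
B [17:10, 20:20] → after → no.
D [06:50, 15:00] → contains → counts.
F [18:05, 21:05] → after → no.
G [14:45, 16:35] → overlapped-by → no.
H [14:20, 21:50] → overlapped-by → no.
K [06:30, 14:50] → finished-by → no.
L [12:20, 13:45] → during → no.
N [15:20, 20:55] → after → no.
Q [12:45, 17:00] → overlapped-by → no.
S [06:55, 14:55] → contains → counts.
W [09:45, 10:50] → during → no.
Total: 2.

2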